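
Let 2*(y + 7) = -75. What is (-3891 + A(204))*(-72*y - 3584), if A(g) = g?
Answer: 1401060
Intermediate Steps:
y = -89/2 (y = -7 + (1/2)*(-75) = -7 - 75/2 = -89/2 ≈ -44.500)
(-3891 + A(204))*(-72*y - 3584) = (-3891 + 204)*(-72*(-89/2) - 3584) = -3687*(3204 - 3584) = -3687*(-380) = 1401060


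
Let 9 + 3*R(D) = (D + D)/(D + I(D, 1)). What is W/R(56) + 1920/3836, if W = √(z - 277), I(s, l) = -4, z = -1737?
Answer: 480/959 - 39*I*√2014/89 ≈ 0.50052 - 19.665*I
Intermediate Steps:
R(D) = -3 + 2*D/(3*(-4 + D)) (R(D) = -3 + ((D + D)/(D - 4))/3 = -3 + ((2*D)/(-4 + D))/3 = -3 + (2*D/(-4 + D))/3 = -3 + 2*D/(3*(-4 + D)))
W = I*√2014 (W = √(-1737 - 277) = √(-2014) = I*√2014 ≈ 44.878*I)
W/R(56) + 1920/3836 = (I*√2014)/(((36 - 7*56)/(3*(-4 + 56)))) + 1920/3836 = (I*√2014)/(((⅓)*(36 - 392)/52)) + 1920*(1/3836) = (I*√2014)/(((⅓)*(1/52)*(-356))) + 480/959 = (I*√2014)/(-89/39) + 480/959 = (I*√2014)*(-39/89) + 480/959 = -39*I*√2014/89 + 480/959 = 480/959 - 39*I*√2014/89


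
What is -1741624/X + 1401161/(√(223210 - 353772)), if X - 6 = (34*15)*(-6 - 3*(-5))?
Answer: -435406/1149 - 1401161*I*√130562/130562 ≈ -378.94 - 3877.8*I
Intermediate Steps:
X = 4596 (X = 6 + (34*15)*(-6 - 3*(-5)) = 6 + 510*(-6 + 15) = 6 + 510*9 = 6 + 4590 = 4596)
-1741624/X + 1401161/(√(223210 - 353772)) = -1741624/4596 + 1401161/(√(223210 - 353772)) = -1741624*1/4596 + 1401161/(√(-130562)) = -435406/1149 + 1401161/((I*√130562)) = -435406/1149 + 1401161*(-I*√130562/130562) = -435406/1149 - 1401161*I*√130562/130562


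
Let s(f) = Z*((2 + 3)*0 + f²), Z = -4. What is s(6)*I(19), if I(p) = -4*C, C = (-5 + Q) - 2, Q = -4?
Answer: -6336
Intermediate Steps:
C = -11 (C = (-5 - 4) - 2 = -9 - 2 = -11)
I(p) = 44 (I(p) = -4*(-11) = 44)
s(f) = -4*f² (s(f) = -4*((2 + 3)*0 + f²) = -4*(5*0 + f²) = -4*(0 + f²) = -4*f²)
s(6)*I(19) = -4*6²*44 = -4*36*44 = -144*44 = -6336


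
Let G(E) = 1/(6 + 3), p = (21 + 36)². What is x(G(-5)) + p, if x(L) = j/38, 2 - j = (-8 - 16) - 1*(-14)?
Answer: 61737/19 ≈ 3249.3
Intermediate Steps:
p = 3249 (p = 57² = 3249)
G(E) = ⅑ (G(E) = 1/9 = ⅑)
j = 12 (j = 2 - ((-8 - 16) - 1*(-14)) = 2 - (-24 + 14) = 2 - 1*(-10) = 2 + 10 = 12)
x(L) = 6/19 (x(L) = 12/38 = 12*(1/38) = 6/19)
x(G(-5)) + p = 6/19 + 3249 = 61737/19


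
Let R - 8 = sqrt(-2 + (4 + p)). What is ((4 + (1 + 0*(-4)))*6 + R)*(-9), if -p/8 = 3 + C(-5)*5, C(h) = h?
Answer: -342 - 9*sqrt(178) ≈ -462.08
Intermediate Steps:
p = 176 (p = -8*(3 - 5*5) = -8*(3 - 25) = -8*(-22) = 176)
R = 8 + sqrt(178) (R = 8 + sqrt(-2 + (4 + 176)) = 8 + sqrt(-2 + 180) = 8 + sqrt(178) ≈ 21.342)
((4 + (1 + 0*(-4)))*6 + R)*(-9) = ((4 + (1 + 0*(-4)))*6 + (8 + sqrt(178)))*(-9) = ((4 + (1 + 0))*6 + (8 + sqrt(178)))*(-9) = ((4 + 1)*6 + (8 + sqrt(178)))*(-9) = (5*6 + (8 + sqrt(178)))*(-9) = (30 + (8 + sqrt(178)))*(-9) = (38 + sqrt(178))*(-9) = -342 - 9*sqrt(178)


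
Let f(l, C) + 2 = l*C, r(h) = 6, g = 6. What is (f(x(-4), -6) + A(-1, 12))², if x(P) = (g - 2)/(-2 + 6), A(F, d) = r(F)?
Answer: 4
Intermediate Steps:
A(F, d) = 6
x(P) = 1 (x(P) = (6 - 2)/(-2 + 6) = 4/4 = 4*(¼) = 1)
f(l, C) = -2 + C*l (f(l, C) = -2 + l*C = -2 + C*l)
(f(x(-4), -6) + A(-1, 12))² = ((-2 - 6*1) + 6)² = ((-2 - 6) + 6)² = (-8 + 6)² = (-2)² = 4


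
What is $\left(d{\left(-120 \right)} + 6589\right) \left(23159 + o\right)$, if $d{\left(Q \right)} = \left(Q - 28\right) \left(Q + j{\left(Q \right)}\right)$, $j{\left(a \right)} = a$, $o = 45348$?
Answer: $2884761263$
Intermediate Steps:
$d{\left(Q \right)} = 2 Q \left(-28 + Q\right)$ ($d{\left(Q \right)} = \left(Q - 28\right) \left(Q + Q\right) = \left(-28 + Q\right) 2 Q = 2 Q \left(-28 + Q\right)$)
$\left(d{\left(-120 \right)} + 6589\right) \left(23159 + o\right) = \left(2 \left(-120\right) \left(-28 - 120\right) + 6589\right) \left(23159 + 45348\right) = \left(2 \left(-120\right) \left(-148\right) + 6589\right) 68507 = \left(35520 + 6589\right) 68507 = 42109 \cdot 68507 = 2884761263$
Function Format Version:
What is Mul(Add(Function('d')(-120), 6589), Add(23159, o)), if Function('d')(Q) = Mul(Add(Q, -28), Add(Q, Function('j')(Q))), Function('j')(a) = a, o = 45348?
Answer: 2884761263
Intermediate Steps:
Function('d')(Q) = Mul(2, Q, Add(-28, Q)) (Function('d')(Q) = Mul(Add(Q, -28), Add(Q, Q)) = Mul(Add(-28, Q), Mul(2, Q)) = Mul(2, Q, Add(-28, Q)))
Mul(Add(Function('d')(-120), 6589), Add(23159, o)) = Mul(Add(Mul(2, -120, Add(-28, -120)), 6589), Add(23159, 45348)) = Mul(Add(Mul(2, -120, -148), 6589), 68507) = Mul(Add(35520, 6589), 68507) = Mul(42109, 68507) = 2884761263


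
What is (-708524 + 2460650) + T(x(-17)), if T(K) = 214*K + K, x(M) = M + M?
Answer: 1744816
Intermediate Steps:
x(M) = 2*M
T(K) = 215*K
(-708524 + 2460650) + T(x(-17)) = (-708524 + 2460650) + 215*(2*(-17)) = 1752126 + 215*(-34) = 1752126 - 7310 = 1744816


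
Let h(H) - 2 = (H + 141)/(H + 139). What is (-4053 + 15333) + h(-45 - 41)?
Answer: 598001/53 ≈ 11283.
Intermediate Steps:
h(H) = 2 + (141 + H)/(139 + H) (h(H) = 2 + (H + 141)/(H + 139) = 2 + (141 + H)/(139 + H))
(-4053 + 15333) + h(-45 - 41) = (-4053 + 15333) + (419 + 3*(-45 - 41))/(139 + (-45 - 41)) = 11280 + (419 + 3*(-86))/(139 - 86) = 11280 + (419 - 258)/53 = 11280 + (1/53)*161 = 11280 + 161/53 = 598001/53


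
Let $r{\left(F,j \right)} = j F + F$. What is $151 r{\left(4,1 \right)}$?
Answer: $1208$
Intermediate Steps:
$r{\left(F,j \right)} = F + F j$ ($r{\left(F,j \right)} = F j + F = F + F j$)
$151 r{\left(4,1 \right)} = 151 \cdot 4 \left(1 + 1\right) = 151 \cdot 4 \cdot 2 = 151 \cdot 8 = 1208$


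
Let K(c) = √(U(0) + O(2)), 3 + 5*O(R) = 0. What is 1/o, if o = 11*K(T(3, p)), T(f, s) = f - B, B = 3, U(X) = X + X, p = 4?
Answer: -I*√15/33 ≈ -0.11736*I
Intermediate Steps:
U(X) = 2*X
O(R) = -⅗ (O(R) = -⅗ + (⅕)*0 = -⅗ + 0 = -⅗)
T(f, s) = -3 + f (T(f, s) = f - 1*3 = f - 3 = -3 + f)
K(c) = I*√15/5 (K(c) = √(2*0 - ⅗) = √(0 - ⅗) = √(-⅗) = I*√15/5)
o = 11*I*√15/5 (o = 11*(I*√15/5) = 11*I*√15/5 ≈ 8.5206*I)
1/o = 1/(11*I*√15/5) = -I*√15/33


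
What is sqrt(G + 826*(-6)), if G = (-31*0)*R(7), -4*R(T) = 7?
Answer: 2*I*sqrt(1239) ≈ 70.399*I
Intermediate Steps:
R(T) = -7/4 (R(T) = -1/4*7 = -7/4)
G = 0 (G = -31*0*(-7/4) = 0*(-7/4) = 0)
sqrt(G + 826*(-6)) = sqrt(0 + 826*(-6)) = sqrt(0 - 4956) = sqrt(-4956) = 2*I*sqrt(1239)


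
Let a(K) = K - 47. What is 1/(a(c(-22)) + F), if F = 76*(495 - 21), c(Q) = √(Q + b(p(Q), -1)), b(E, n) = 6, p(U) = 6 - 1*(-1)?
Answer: 35977/1294344545 - 4*I/1294344545 ≈ 2.7796e-5 - 3.0904e-9*I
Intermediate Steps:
p(U) = 7 (p(U) = 6 + 1 = 7)
c(Q) = √(6 + Q) (c(Q) = √(Q + 6) = √(6 + Q))
a(K) = -47 + K
F = 36024 (F = 76*474 = 36024)
1/(a(c(-22)) + F) = 1/((-47 + √(6 - 22)) + 36024) = 1/((-47 + √(-16)) + 36024) = 1/((-47 + 4*I) + 36024) = 1/(35977 + 4*I) = (35977 - 4*I)/1294344545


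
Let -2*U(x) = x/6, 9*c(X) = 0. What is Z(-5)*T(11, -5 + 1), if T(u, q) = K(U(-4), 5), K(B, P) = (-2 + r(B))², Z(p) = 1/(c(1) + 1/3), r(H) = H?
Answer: 25/3 ≈ 8.3333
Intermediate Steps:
c(X) = 0 (c(X) = (⅑)*0 = 0)
Z(p) = 3 (Z(p) = 1/(0 + 1/3) = 1/(0 + ⅓) = 1/(⅓) = 3)
U(x) = -x/12 (U(x) = -x/(2*6) = -x/12)
K(B, P) = (-2 + B)²
T(u, q) = 25/9 (T(u, q) = (-2 - 1/12*(-4))² = (-2 + ⅓)² = (-5/3)² = 25/9)
Z(-5)*T(11, -5 + 1) = 3*(25/9) = 25/3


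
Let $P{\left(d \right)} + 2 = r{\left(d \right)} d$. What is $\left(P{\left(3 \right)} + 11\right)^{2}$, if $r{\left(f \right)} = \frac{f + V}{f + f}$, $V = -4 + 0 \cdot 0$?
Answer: $\frac{289}{4} \approx 72.25$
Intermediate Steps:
$V = -4$ ($V = -4 + 0 = -4$)
$r{\left(f \right)} = \frac{-4 + f}{2 f}$ ($r{\left(f \right)} = \frac{f - 4}{f + f} = \frac{-4 + f}{2 f}$)
$P{\left(d \right)} = -4 + \frac{d}{2}$ ($P{\left(d \right)} = -2 + \frac{-4 + d}{2 d} d = -2 + \left(-2 + \frac{d}{2}\right) = -4 + \frac{d}{2}$)
$\left(P{\left(3 \right)} + 11\right)^{2} = \left(\left(-4 + \frac{1}{2} \cdot 3\right) + 11\right)^{2} = \left(\left(-4 + \frac{3}{2}\right) + 11\right)^{2} = \left(- \frac{5}{2} + 11\right)^{2} = \left(\frac{17}{2}\right)^{2} = \frac{289}{4}$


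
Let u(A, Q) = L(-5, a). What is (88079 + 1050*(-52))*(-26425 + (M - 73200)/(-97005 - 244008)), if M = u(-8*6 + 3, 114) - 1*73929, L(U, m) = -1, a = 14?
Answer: -301683333183205/341013 ≈ -8.8467e+8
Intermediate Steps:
u(A, Q) = -1
M = -73930 (M = -1 - 1*73929 = -1 - 73929 = -73930)
(88079 + 1050*(-52))*(-26425 + (M - 73200)/(-97005 - 244008)) = (88079 + 1050*(-52))*(-26425 + (-73930 - 73200)/(-97005 - 244008)) = (88079 - 54600)*(-26425 - 147130/(-341013)) = 33479*(-26425 - 147130*(-1/341013)) = 33479*(-26425 + 147130/341013) = 33479*(-9011121395/341013) = -301683333183205/341013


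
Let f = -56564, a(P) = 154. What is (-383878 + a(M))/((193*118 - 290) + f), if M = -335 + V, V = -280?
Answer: 31977/2840 ≈ 11.260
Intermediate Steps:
M = -615 (M = -335 - 280 = -615)
(-383878 + a(M))/((193*118 - 290) + f) = (-383878 + 154)/((193*118 - 290) - 56564) = -383724/((22774 - 290) - 56564) = -383724/(22484 - 56564) = -383724/(-34080) = -383724*(-1/34080) = 31977/2840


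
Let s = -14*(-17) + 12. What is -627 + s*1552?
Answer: 387373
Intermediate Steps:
s = 250 (s = 238 + 12 = 250)
-627 + s*1552 = -627 + 250*1552 = -627 + 388000 = 387373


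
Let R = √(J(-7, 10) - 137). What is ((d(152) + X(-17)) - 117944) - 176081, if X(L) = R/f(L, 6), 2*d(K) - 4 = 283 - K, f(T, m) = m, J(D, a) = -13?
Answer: -587915/2 + 5*I*√6/6 ≈ -2.9396e+5 + 2.0412*I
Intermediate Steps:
d(K) = 287/2 - K/2 (d(K) = 2 + (283 - K)/2 = 2 + (283/2 - K/2) = 287/2 - K/2)
R = 5*I*√6 (R = √(-13 - 137) = √(-150) = 5*I*√6 ≈ 12.247*I)
X(L) = 5*I*√6/6 (X(L) = (5*I*√6)/6 = (5*I*√6)*(⅙) = 5*I*√6/6)
((d(152) + X(-17)) - 117944) - 176081 = (((287/2 - ½*152) + 5*I*√6/6) - 117944) - 176081 = (((287/2 - 76) + 5*I*√6/6) - 117944) - 176081 = ((135/2 + 5*I*√6/6) - 117944) - 176081 = (-235753/2 + 5*I*√6/6) - 176081 = -587915/2 + 5*I*√6/6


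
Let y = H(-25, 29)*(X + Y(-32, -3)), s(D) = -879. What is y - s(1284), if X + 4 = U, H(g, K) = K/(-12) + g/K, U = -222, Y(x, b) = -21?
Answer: 587719/348 ≈ 1688.8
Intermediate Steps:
H(g, K) = -K/12 + g/K (H(g, K) = K*(-1/12) + g/K = -K/12 + g/K)
X = -226 (X = -4 - 222 = -226)
y = 281827/348 (y = (-1/12*29 - 25/29)*(-226 - 21) = (-29/12 - 25*1/29)*(-247) = (-29/12 - 25/29)*(-247) = -1141/348*(-247) = 281827/348 ≈ 809.85)
y - s(1284) = 281827/348 - 1*(-879) = 281827/348 + 879 = 587719/348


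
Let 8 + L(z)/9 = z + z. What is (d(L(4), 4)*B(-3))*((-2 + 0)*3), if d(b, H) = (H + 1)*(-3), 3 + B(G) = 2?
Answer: -90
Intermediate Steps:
B(G) = -1 (B(G) = -3 + 2 = -1)
L(z) = -72 + 18*z (L(z) = -72 + 9*(z + z) = -72 + 9*(2*z) = -72 + 18*z)
d(b, H) = -3 - 3*H (d(b, H) = (1 + H)*(-3) = -3 - 3*H)
(d(L(4), 4)*B(-3))*((-2 + 0)*3) = ((-3 - 3*4)*(-1))*((-2 + 0)*3) = ((-3 - 12)*(-1))*(-2*3) = -15*(-1)*(-6) = 15*(-6) = -90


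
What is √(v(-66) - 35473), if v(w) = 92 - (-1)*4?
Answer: I*√35377 ≈ 188.09*I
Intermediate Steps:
v(w) = 96 (v(w) = 92 - 1*(-4) = 92 + 4 = 96)
√(v(-66) - 35473) = √(96 - 35473) = √(-35377) = I*√35377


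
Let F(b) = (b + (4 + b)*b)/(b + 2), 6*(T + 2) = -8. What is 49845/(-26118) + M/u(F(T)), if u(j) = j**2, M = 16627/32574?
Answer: -55508243903/29540546250 ≈ -1.8791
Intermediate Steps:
T = -10/3 (T = -2 + (1/6)*(-8) = -2 - 4/3 = -10/3 ≈ -3.3333)
M = 16627/32574 (M = 16627*(1/32574) = 16627/32574 ≈ 0.51044)
F(b) = (b + b*(4 + b))/(2 + b)
49845/(-26118) + M/u(F(T)) = 49845/(-26118) + 16627/(32574*((-10*(5 - 10/3)/(3*(2 - 10/3)))**2)) = 49845*(-1/26118) + 16627/(32574*((-10/3*5/3/(-4/3))**2)) = -16615/8706 + 16627/(32574*((-10/3*(-3/4)*5/3)**2)) = -16615/8706 + 16627/(32574*((25/6)**2)) = -16615/8706 + 16627/(32574*(625/36)) = -16615/8706 + (16627/32574)*(36/625) = -16615/8706 + 99762/3393125 = -55508243903/29540546250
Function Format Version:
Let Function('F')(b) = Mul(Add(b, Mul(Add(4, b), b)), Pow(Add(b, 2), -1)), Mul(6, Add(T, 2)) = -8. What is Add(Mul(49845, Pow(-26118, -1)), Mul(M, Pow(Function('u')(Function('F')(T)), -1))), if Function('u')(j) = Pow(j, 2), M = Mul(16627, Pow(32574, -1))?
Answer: Rational(-55508243903, 29540546250) ≈ -1.8791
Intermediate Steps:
T = Rational(-10, 3) (T = Add(-2, Mul(Rational(1, 6), -8)) = Add(-2, Rational(-4, 3)) = Rational(-10, 3) ≈ -3.3333)
M = Rational(16627, 32574) (M = Mul(16627, Rational(1, 32574)) = Rational(16627, 32574) ≈ 0.51044)
Function('F')(b) = Mul(Pow(Add(2, b), -1), Add(b, Mul(b, Add(4, b)))) (Function('F')(b) = Mul(Add(b, Mul(b, Add(4, b))), Pow(Add(2, b), -1)) = Mul(Pow(Add(2, b), -1), Add(b, Mul(b, Add(4, b)))))
Add(Mul(49845, Pow(-26118, -1)), Mul(M, Pow(Function('u')(Function('F')(T)), -1))) = Add(Mul(49845, Pow(-26118, -1)), Mul(Rational(16627, 32574), Pow(Pow(Mul(Rational(-10, 3), Pow(Add(2, Rational(-10, 3)), -1), Add(5, Rational(-10, 3))), 2), -1))) = Add(Mul(49845, Rational(-1, 26118)), Mul(Rational(16627, 32574), Pow(Pow(Mul(Rational(-10, 3), Pow(Rational(-4, 3), -1), Rational(5, 3)), 2), -1))) = Add(Rational(-16615, 8706), Mul(Rational(16627, 32574), Pow(Pow(Mul(Rational(-10, 3), Rational(-3, 4), Rational(5, 3)), 2), -1))) = Add(Rational(-16615, 8706), Mul(Rational(16627, 32574), Pow(Pow(Rational(25, 6), 2), -1))) = Add(Rational(-16615, 8706), Mul(Rational(16627, 32574), Pow(Rational(625, 36), -1))) = Add(Rational(-16615, 8706), Mul(Rational(16627, 32574), Rational(36, 625))) = Add(Rational(-16615, 8706), Rational(99762, 3393125)) = Rational(-55508243903, 29540546250)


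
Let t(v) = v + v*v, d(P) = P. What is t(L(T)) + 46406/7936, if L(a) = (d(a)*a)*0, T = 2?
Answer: 23203/3968 ≈ 5.8475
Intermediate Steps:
L(a) = 0 (L(a) = (a*a)*0 = a²*0 = 0)
t(v) = v + v²
t(L(T)) + 46406/7936 = 0*(1 + 0) + 46406/7936 = 0*1 + 46406*(1/7936) = 0 + 23203/3968 = 23203/3968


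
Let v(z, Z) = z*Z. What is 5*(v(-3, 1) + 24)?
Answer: 105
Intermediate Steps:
v(z, Z) = Z*z
5*(v(-3, 1) + 24) = 5*(1*(-3) + 24) = 5*(-3 + 24) = 5*21 = 105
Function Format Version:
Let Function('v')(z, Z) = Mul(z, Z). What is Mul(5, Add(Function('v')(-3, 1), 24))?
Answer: 105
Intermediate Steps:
Function('v')(z, Z) = Mul(Z, z)
Mul(5, Add(Function('v')(-3, 1), 24)) = Mul(5, Add(Mul(1, -3), 24)) = Mul(5, Add(-3, 24)) = Mul(5, 21) = 105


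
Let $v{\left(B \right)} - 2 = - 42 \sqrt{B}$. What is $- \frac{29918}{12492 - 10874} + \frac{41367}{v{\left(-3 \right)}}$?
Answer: $- \frac{6145529}{2142232} + \frac{868707 i \sqrt{3}}{2648} \approx -2.8688 + 568.22 i$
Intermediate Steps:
$v{\left(B \right)} = 2 - 42 \sqrt{B}$
$- \frac{29918}{12492 - 10874} + \frac{41367}{v{\left(-3 \right)}} = - \frac{29918}{12492 - 10874} + \frac{41367}{2 - 42 \sqrt{-3}} = - \frac{29918}{1618} + \frac{41367}{2 - 42 i \sqrt{3}} = \left(-29918\right) \frac{1}{1618} + \frac{41367}{2 - 42 i \sqrt{3}} = - \frac{14959}{809} + \frac{41367}{2 - 42 i \sqrt{3}}$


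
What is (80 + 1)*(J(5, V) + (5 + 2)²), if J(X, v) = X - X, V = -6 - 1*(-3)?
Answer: 3969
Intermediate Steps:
V = -3 (V = -6 + 3 = -3)
J(X, v) = 0
(80 + 1)*(J(5, V) + (5 + 2)²) = (80 + 1)*(0 + (5 + 2)²) = 81*(0 + 7²) = 81*(0 + 49) = 81*49 = 3969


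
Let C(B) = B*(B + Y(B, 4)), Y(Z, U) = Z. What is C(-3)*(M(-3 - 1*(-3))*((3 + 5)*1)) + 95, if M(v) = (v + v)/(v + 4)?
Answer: 95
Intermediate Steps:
M(v) = 2*v/(4 + v) (M(v) = (2*v)/(4 + v) = 2*v/(4 + v))
C(B) = 2*B**2 (C(B) = B*(B + B) = B*(2*B) = 2*B**2)
C(-3)*(M(-3 - 1*(-3))*((3 + 5)*1)) + 95 = (2*(-3)**2)*((2*(-3 - 1*(-3))/(4 + (-3 - 1*(-3))))*((3 + 5)*1)) + 95 = (2*9)*((2*(-3 + 3)/(4 + (-3 + 3)))*(8*1)) + 95 = 18*((2*0/(4 + 0))*8) + 95 = 18*((2*0/4)*8) + 95 = 18*((2*0*(1/4))*8) + 95 = 18*(0*8) + 95 = 18*0 + 95 = 0 + 95 = 95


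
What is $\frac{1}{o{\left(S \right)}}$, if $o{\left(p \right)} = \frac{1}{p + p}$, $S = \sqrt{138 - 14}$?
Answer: $4 \sqrt{31} \approx 22.271$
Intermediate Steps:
$S = 2 \sqrt{31}$ ($S = \sqrt{124} = 2 \sqrt{31} \approx 11.136$)
$o{\left(p \right)} = \frac{1}{2 p}$
$\frac{1}{o{\left(S \right)}} = \frac{1}{\frac{1}{2} \frac{1}{2 \sqrt{31}}} = \frac{1}{\frac{1}{2} \frac{\sqrt{31}}{62}} = \frac{1}{\frac{1}{124} \sqrt{31}} = 4 \sqrt{31}$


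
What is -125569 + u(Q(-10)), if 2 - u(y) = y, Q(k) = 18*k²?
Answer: -127367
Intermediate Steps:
u(y) = 2 - y
-125569 + u(Q(-10)) = -125569 + (2 - 18*(-10)²) = -125569 + (2 - 18*100) = -125569 + (2 - 1*1800) = -125569 + (2 - 1800) = -125569 - 1798 = -127367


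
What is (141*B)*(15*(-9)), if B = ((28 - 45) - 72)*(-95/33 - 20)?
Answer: -426352275/11 ≈ -3.8759e+7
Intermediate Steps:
B = 67195/33 (B = (-17 - 72)*(-95*1/33 - 20) = -89*(-95/33 - 20) = -89*(-755/33) = 67195/33 ≈ 2036.2)
(141*B)*(15*(-9)) = (141*(67195/33))*(15*(-9)) = (3158165/11)*(-135) = -426352275/11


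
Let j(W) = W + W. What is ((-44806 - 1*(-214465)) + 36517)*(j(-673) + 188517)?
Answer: 38590168096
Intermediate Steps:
j(W) = 2*W
((-44806 - 1*(-214465)) + 36517)*(j(-673) + 188517) = ((-44806 - 1*(-214465)) + 36517)*(2*(-673) + 188517) = ((-44806 + 214465) + 36517)*(-1346 + 188517) = (169659 + 36517)*187171 = 206176*187171 = 38590168096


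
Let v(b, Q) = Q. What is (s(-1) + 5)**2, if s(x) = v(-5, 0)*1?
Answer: 25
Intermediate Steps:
s(x) = 0 (s(x) = 0*1 = 0)
(s(-1) + 5)**2 = (0 + 5)**2 = 5**2 = 25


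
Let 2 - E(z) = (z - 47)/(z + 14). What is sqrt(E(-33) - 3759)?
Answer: I*sqrt(1357797)/19 ≈ 61.329*I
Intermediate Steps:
E(z) = 2 - (-47 + z)/(14 + z) (E(z) = 2 - (z - 47)/(z + 14) = 2 - (-47 + z)/(14 + z))
sqrt(E(-33) - 3759) = sqrt((75 - 33)/(14 - 33) - 3759) = sqrt(42/(-19) - 3759) = sqrt(-1/19*42 - 3759) = sqrt(-42/19 - 3759) = sqrt(-71463/19) = I*sqrt(1357797)/19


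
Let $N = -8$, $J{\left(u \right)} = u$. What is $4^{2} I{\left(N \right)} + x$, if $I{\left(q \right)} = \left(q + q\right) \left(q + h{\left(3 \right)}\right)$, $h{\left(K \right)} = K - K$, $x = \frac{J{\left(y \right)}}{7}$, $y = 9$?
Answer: $\frac{14345}{7} \approx 2049.3$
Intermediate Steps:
$x = \frac{9}{7} \approx 1.2857$
$h{\left(K \right)} = 0$
$I{\left(q \right)} = 2 q^{2}$ ($I{\left(q \right)} = \left(q + q\right) \left(q + 0\right) = 2 q q = 2 q^{2}$)
$4^{2} I{\left(N \right)} + x = 4^{2} \cdot 2 \left(-8\right)^{2} + \frac{9}{7} = 16 \cdot 2 \cdot 64 + \frac{9}{7} = 16 \cdot 128 + \frac{9}{7} = 2048 + \frac{9}{7} = \frac{14345}{7}$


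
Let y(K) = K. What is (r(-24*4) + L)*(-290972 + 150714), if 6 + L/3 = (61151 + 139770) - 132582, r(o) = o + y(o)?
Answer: -28725820206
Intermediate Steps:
r(o) = 2*o (r(o) = o + o = 2*o)
L = 204999 (L = -18 + 3*((61151 + 139770) - 132582) = -18 + 3*(200921 - 132582) = -18 + 3*68339 = -18 + 205017 = 204999)
(r(-24*4) + L)*(-290972 + 150714) = (2*(-24*4) + 204999)*(-290972 + 150714) = (2*(-96) + 204999)*(-140258) = (-192 + 204999)*(-140258) = 204807*(-140258) = -28725820206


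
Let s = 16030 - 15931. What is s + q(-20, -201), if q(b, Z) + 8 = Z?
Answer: -110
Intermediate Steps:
q(b, Z) = -8 + Z
s = 99
s + q(-20, -201) = 99 + (-8 - 201) = 99 - 209 = -110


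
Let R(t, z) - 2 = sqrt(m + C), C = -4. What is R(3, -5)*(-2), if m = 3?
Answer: -4 - 2*I ≈ -4.0 - 2.0*I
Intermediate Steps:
R(t, z) = 2 + I (R(t, z) = 2 + sqrt(3 - 4) = 2 + sqrt(-1) = 2 + I)
R(3, -5)*(-2) = (2 + I)*(-2) = -4 - 2*I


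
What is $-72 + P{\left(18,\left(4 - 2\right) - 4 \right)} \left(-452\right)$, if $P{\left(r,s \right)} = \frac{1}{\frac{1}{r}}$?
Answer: $-8208$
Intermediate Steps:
$P{\left(r,s \right)} = r$
$-72 + P{\left(18,\left(4 - 2\right) - 4 \right)} \left(-452\right) = -72 + 18 \left(-452\right) = -72 - 8136 = -8208$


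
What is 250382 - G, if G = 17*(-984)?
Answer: 267110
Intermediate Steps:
G = -16728
250382 - G = 250382 - 1*(-16728) = 250382 + 16728 = 267110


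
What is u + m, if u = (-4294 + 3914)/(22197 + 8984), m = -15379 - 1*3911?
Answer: -601481870/31181 ≈ -19290.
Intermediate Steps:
m = -19290 (m = -15379 - 3911 = -19290)
u = -380/31181 ≈ -0.012187
u + m = -380/31181 - 19290 = -601481870/31181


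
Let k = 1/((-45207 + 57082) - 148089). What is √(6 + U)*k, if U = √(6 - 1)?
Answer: -√(6 + √5)/136214 ≈ -2.1069e-5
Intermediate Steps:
U = √5 ≈ 2.2361
k = -1/136214 (k = 1/(11875 - 148089) = 1/(-136214) = -1/136214 ≈ -7.3414e-6)
√(6 + U)*k = √(6 + √5)*(-1/136214) = -√(6 + √5)/136214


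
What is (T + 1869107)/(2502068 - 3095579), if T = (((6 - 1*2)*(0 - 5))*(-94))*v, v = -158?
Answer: -1572067/593511 ≈ -2.6488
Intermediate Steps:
T = -297040 (T = (((6 - 1*2)*(0 - 5))*(-94))*(-158) = (((6 - 2)*(-5))*(-94))*(-158) = ((4*(-5))*(-94))*(-158) = -20*(-94)*(-158) = 1880*(-158) = -297040)
(T + 1869107)/(2502068 - 3095579) = (-297040 + 1869107)/(2502068 - 3095579) = 1572067/(-593511) = 1572067*(-1/593511) = -1572067/593511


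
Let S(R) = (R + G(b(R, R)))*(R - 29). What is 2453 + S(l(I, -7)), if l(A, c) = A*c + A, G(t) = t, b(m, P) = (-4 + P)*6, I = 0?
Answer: 3149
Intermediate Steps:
b(m, P) = -24 + 6*P
l(A, c) = A + A*c
S(R) = (-29 + R)*(-24 + 7*R) (S(R) = (R + (-24 + 6*R))*(R - 29) = (-24 + 7*R)*(-29 + R) = (-29 + R)*(-24 + 7*R))
2453 + S(l(I, -7)) = 2453 + (696 - 0*(1 - 7) + 7*(0*(1 - 7))²) = 2453 + (696 - 0*(-6) + 7*(0*(-6))²) = 2453 + (696 - 227*0 + 7*0²) = 2453 + (696 + 0 + 7*0) = 2453 + (696 + 0 + 0) = 2453 + 696 = 3149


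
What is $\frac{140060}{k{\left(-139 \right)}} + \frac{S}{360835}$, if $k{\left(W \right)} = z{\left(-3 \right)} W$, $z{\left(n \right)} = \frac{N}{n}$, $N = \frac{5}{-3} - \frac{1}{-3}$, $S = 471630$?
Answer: $- \frac{22729236231}{10031213} \approx -2265.9$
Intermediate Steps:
$N = - \frac{4}{3}$ ($N = 5 \left(- \frac{1}{3}\right) - - \frac{1}{3} = - \frac{5}{3} + \frac{1}{3} = - \frac{4}{3} \approx -1.3333$)
$z{\left(n \right)} = - \frac{4}{3 n}$
$k{\left(W \right)} = \frac{4 W}{9}$ ($k{\left(W \right)} = - \frac{4}{3 \left(-3\right)} W = \left(- \frac{4}{3}\right) \left(- \frac{1}{3}\right) W = \frac{4 W}{9}$)
$\frac{140060}{k{\left(-139 \right)}} + \frac{S}{360835} = \frac{140060}{\frac{4}{9} \left(-139\right)} + \frac{471630}{360835} = \frac{140060}{- \frac{556}{9}} + 471630 \cdot \frac{1}{360835} = 140060 \left(- \frac{9}{556}\right) + \frac{94326}{72167} = - \frac{315135}{139} + \frac{94326}{72167} = - \frac{22729236231}{10031213}$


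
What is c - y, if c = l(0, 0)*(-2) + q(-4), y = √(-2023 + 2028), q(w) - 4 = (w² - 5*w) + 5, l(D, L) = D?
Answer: 45 - √5 ≈ 42.764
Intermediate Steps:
q(w) = 9 + w² - 5*w (q(w) = 4 + ((w² - 5*w) + 5) = 4 + (5 + w² - 5*w) = 9 + w² - 5*w)
y = √5 ≈ 2.2361
c = 45 (c = 0*(-2) + (9 + (-4)² - 5*(-4)) = 0 + (9 + 16 + 20) = 0 + 45 = 45)
c - y = 45 - √5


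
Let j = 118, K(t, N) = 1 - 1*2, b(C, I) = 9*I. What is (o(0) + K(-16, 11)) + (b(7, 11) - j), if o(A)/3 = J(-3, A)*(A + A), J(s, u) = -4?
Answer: -20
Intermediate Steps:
K(t, N) = -1 (K(t, N) = 1 - 2 = -1)
o(A) = -24*A (o(A) = 3*(-4*(A + A)) = 3*(-8*A) = -24*A)
(o(0) + K(-16, 11)) + (b(7, 11) - j) = (-24*0 - 1) + (9*11 - 1*118) = (0 - 1) + (99 - 118) = -1 - 19 = -20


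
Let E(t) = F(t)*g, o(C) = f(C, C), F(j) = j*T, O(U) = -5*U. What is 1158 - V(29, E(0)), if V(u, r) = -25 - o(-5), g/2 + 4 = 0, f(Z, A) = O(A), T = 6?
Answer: 1208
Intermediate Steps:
f(Z, A) = -5*A
F(j) = 6*j (F(j) = j*6 = 6*j)
g = -8 (g = -8 + 2*0 = -8 + 0 = -8)
o(C) = -5*C
E(t) = -48*t (E(t) = (6*t)*(-8) = -48*t)
V(u, r) = -50 (V(u, r) = -25 - (-5)*(-5) = -25 - 1*25 = -25 - 25 = -50)
1158 - V(29, E(0)) = 1158 - 1*(-50) = 1158 + 50 = 1208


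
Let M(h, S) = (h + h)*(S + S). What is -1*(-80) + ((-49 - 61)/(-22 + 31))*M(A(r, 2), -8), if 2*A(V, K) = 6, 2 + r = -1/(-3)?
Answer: 3760/3 ≈ 1253.3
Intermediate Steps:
r = -5/3 (r = -2 - 1/(-3) = -2 - 1*(-⅓) = -2 + ⅓ = -5/3 ≈ -1.6667)
A(V, K) = 3 (A(V, K) = (½)*6 = 3)
M(h, S) = 4*S*h (M(h, S) = (2*h)*(2*S) = 4*S*h)
-1*(-80) + ((-49 - 61)/(-22 + 31))*M(A(r, 2), -8) = -1*(-80) + ((-49 - 61)/(-22 + 31))*(4*(-8)*3) = 80 - 110/9*(-96) = 80 + 3520/3 = 3760/3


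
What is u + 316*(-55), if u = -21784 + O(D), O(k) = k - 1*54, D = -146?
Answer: -39364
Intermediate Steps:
O(k) = -54 + k (O(k) = k - 54 = -54 + k)
u = -21984 (u = -21784 + (-54 - 146) = -21784 - 200 = -21984)
u + 316*(-55) = -21984 + 316*(-55) = -21984 - 17380 = -39364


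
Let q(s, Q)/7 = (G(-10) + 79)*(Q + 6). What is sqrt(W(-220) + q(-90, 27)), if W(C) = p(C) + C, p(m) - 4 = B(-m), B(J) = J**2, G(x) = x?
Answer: sqrt(64123) ≈ 253.23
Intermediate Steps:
p(m) = 4 + m**2 (p(m) = 4 + (-m)**2 = 4 + m**2)
q(s, Q) = 2898 + 483*Q (q(s, Q) = 7*((-10 + 79)*(Q + 6)) = 7*(69*(6 + Q)) = 7*(414 + 69*Q) = 2898 + 483*Q)
W(C) = 4 + C + C**2 (W(C) = (4 + C**2) + C = 4 + C + C**2)
sqrt(W(-220) + q(-90, 27)) = sqrt((4 - 220 + (-220)**2) + (2898 + 483*27)) = sqrt((4 - 220 + 48400) + (2898 + 13041)) = sqrt(48184 + 15939) = sqrt(64123)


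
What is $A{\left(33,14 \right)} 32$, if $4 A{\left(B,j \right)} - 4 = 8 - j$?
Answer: $-16$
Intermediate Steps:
$A{\left(B,j \right)} = 3 - \frac{j}{4}$ ($A{\left(B,j \right)} = 1 + \frac{8 - j}{4} = 1 - \left(-2 + \frac{j}{4}\right) = 3 - \frac{j}{4}$)
$A{\left(33,14 \right)} 32 = \left(3 - \frac{7}{2}\right) 32 = \left(- \frac{1}{2}\right) 32 = -16$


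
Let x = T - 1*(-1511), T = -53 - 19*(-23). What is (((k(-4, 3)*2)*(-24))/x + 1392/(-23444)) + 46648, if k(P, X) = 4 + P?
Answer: 273403580/5861 ≈ 46648.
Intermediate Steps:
T = 384 (T = -53 + 437 = 384)
x = 1895 (x = 384 - 1*(-1511) = 384 + 1511 = 1895)
(((k(-4, 3)*2)*(-24))/x + 1392/(-23444)) + 46648 = ((((4 - 4)*2)*(-24))/1895 + 1392/(-23444)) + 46648 = (((0*2)*(-24))*(1/1895) + 1392*(-1/23444)) + 46648 = ((0*(-24))*(1/1895) - 348/5861) + 46648 = (0*(1/1895) - 348/5861) + 46648 = (0 - 348/5861) + 46648 = -348/5861 + 46648 = 273403580/5861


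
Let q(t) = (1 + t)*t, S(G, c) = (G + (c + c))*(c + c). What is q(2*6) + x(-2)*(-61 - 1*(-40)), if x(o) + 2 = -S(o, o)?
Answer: 702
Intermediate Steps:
S(G, c) = 2*c*(G + 2*c) (S(G, c) = (G + 2*c)*(2*c) = 2*c*(G + 2*c))
q(t) = t*(1 + t)
x(o) = -2 - 6*o**2 (x(o) = -2 - 2*o*(o + 2*o) = -2 - 2*o*3*o = -2 - 6*o**2)
q(2*6) + x(-2)*(-61 - 1*(-40)) = (2*6)*(1 + 2*6) + (-2 - 6*(-2)**2)*(-61 - 1*(-40)) = 12*(1 + 12) + (-2 - 6*4)*(-61 + 40) = 12*13 + (-2 - 24)*(-21) = 156 - 26*(-21) = 156 + 546 = 702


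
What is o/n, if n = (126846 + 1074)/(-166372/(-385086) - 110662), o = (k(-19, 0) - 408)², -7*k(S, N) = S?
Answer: -4287293681979733/30171873186 ≈ -1.4210e+5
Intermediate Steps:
k(S, N) = -S/7
o = 8048569/49 (o = (-⅐*(-19) - 408)² = (19/7 - 408)² = (-2837/7)² = 8048569/49 ≈ 1.6426e+5)
n = -615752514/532677757 (n = 127920/(-166372*(-1/385086) - 110662) = 127920/(83186/192543 - 110662) = 127920/(-21307110280/192543) = 127920*(-192543/21307110280) = -615752514/532677757 ≈ -1.1560)
o/n = 8048569/(49*(-615752514/532677757)) = (8048569/49)*(-532677757/615752514) = -4287293681979733/30171873186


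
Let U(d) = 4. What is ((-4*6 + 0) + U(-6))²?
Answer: 400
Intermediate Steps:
((-4*6 + 0) + U(-6))² = ((-4*6 + 0) + 4)² = ((-24 + 0) + 4)² = (-24 + 4)² = (-20)² = 400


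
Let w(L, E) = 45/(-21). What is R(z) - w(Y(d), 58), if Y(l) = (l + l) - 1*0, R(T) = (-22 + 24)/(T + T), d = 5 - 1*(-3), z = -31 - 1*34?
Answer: 968/455 ≈ 2.1275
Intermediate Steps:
z = -65 (z = -31 - 34 = -65)
d = 8 (d = 5 + 3 = 8)
R(T) = 1/T (R(T) = 2/((2*T)) = 2*(1/(2*T)) = 1/T)
Y(l) = 2*l (Y(l) = 2*l + 0 = 2*l)
w(L, E) = -15/7 (w(L, E) = 45*(-1/21) = -15/7)
R(z) - w(Y(d), 58) = 1/(-65) - 1*(-15/7) = -1/65 + 15/7 = 968/455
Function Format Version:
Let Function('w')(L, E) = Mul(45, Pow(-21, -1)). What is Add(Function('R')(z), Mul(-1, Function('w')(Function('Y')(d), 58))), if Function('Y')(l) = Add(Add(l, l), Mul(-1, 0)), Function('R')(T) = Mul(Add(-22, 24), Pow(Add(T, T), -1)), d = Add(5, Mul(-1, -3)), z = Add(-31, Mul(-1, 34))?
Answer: Rational(968, 455) ≈ 2.1275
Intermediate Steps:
z = -65 (z = Add(-31, -34) = -65)
d = 8 (d = Add(5, 3) = 8)
Function('R')(T) = Pow(T, -1) (Function('R')(T) = Mul(2, Pow(Mul(2, T), -1)) = Mul(2, Mul(Rational(1, 2), Pow(T, -1))) = Pow(T, -1))
Function('Y')(l) = Mul(2, l) (Function('Y')(l) = Add(Mul(2, l), 0) = Mul(2, l))
Function('w')(L, E) = Rational(-15, 7) (Function('w')(L, E) = Mul(45, Rational(-1, 21)) = Rational(-15, 7))
Add(Function('R')(z), Mul(-1, Function('w')(Function('Y')(d), 58))) = Add(Pow(-65, -1), Mul(-1, Rational(-15, 7))) = Add(Rational(-1, 65), Rational(15, 7)) = Rational(968, 455)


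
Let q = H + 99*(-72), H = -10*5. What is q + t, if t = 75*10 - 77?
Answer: -6505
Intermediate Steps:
H = -50
q = -7178 (q = -50 + 99*(-72) = -50 - 7128 = -7178)
t = 673 (t = 750 - 77 = 673)
q + t = -7178 + 673 = -6505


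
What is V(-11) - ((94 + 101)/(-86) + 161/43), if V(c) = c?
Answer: -1073/86 ≈ -12.477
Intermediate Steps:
V(-11) - ((94 + 101)/(-86) + 161/43) = -11 - ((94 + 101)/(-86) + 161/43) = -11 - (195*(-1/86) + 161*(1/43)) = -11 - (-195/86 + 161/43) = -11 - 1*127/86 = -11 - 127/86 = -1073/86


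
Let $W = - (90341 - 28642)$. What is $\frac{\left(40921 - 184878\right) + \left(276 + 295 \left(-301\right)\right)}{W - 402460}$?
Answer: $\frac{232476}{464159} \approx 0.50085$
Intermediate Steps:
$W = -61699$ ($W = - (90341 - 28642) = \left(-1\right) 61699 = -61699$)
$\frac{\left(40921 - 184878\right) + \left(276 + 295 \left(-301\right)\right)}{W - 402460} = \frac{\left(40921 - 184878\right) + \left(276 + 295 \left(-301\right)\right)}{-61699 - 402460} = \frac{\left(40921 - 184878\right) + \left(276 - 88795\right)}{-464159} = \left(-143957 - 88519\right) \left(- \frac{1}{464159}\right) = \left(-232476\right) \left(- \frac{1}{464159}\right) = \frac{232476}{464159}$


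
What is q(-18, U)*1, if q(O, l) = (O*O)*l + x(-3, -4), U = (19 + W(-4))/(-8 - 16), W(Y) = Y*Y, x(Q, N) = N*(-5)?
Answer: -905/2 ≈ -452.50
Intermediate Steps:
x(Q, N) = -5*N
W(Y) = Y²
U = -35/24 (U = (19 + (-4)²)/(-8 - 16) = (19 + 16)/(-24) = 35*(-1/24) = -35/24 ≈ -1.4583)
q(O, l) = 20 + l*O² (q(O, l) = (O*O)*l - 5*(-4) = O²*l + 20 = l*O² + 20 = 20 + l*O²)
q(-18, U)*1 = (20 - 35/24*(-18)²)*1 = (20 - 35/24*324)*1 = (20 - 945/2)*1 = -905/2*1 = -905/2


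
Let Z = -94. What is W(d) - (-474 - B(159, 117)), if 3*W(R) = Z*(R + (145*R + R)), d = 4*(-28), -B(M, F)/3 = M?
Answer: 515869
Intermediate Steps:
B(M, F) = -3*M
d = -112
W(R) = -4606*R (W(R) = (-94*(R + (145*R + R)))/3 = (-94*(R + 146*R))/3 = (-13818*R)/3 = -4606*R)
W(d) - (-474 - B(159, 117)) = -4606*(-112) - (-474 - (-3)*159) = 515872 - (-474 - 1*(-477)) = 515872 - (-474 + 477) = 515872 - 1*3 = 515872 - 3 = 515869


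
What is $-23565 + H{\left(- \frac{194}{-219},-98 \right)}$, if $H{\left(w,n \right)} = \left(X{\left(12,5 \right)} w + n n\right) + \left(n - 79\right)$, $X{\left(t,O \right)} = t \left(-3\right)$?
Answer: $- \frac{1034402}{73} \approx -14170.0$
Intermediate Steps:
$X{\left(t,O \right)} = - 3 t$
$H{\left(w,n \right)} = -79 + n + n^{2} - 36 w$ ($H{\left(w,n \right)} = \left(\left(-3\right) 12 w + n n\right) + \left(n - 79\right) = \left(- 36 w + n^{2}\right) + \left(-79 + n\right) = \left(n^{2} - 36 w\right) + \left(-79 + n\right) = -79 + n + n^{2} - 36 w$)
$-23565 + H{\left(- \frac{194}{-219},-98 \right)} = -23565 - \left(177 - 9604 + 36 \left(-194\right) \frac{1}{-219}\right) = -23565 - \left(-9427 + 36 \left(-194\right) \left(- \frac{1}{219}\right)\right) = -23565 - - \frac{685843}{73} = -23565 + \frac{685843}{73} = - \frac{1034402}{73}$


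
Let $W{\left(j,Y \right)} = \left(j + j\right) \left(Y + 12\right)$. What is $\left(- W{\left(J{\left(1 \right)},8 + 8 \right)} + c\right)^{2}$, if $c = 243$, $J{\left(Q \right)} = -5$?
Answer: $273529$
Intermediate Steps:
$W{\left(j,Y \right)} = 2 j \left(12 + Y\right)$
$\left(- W{\left(J{\left(1 \right)},8 + 8 \right)} + c\right)^{2} = \left(- 2 \left(-5\right) \left(12 + \left(8 + 8\right)\right) + 243\right)^{2} = \left(- 2 \left(-5\right) \left(12 + 16\right) + 243\right)^{2} = \left(- 2 \left(-5\right) 28 + 243\right)^{2} = \left(\left(-1\right) \left(-280\right) + 243\right)^{2} = \left(280 + 243\right)^{2} = 523^{2} = 273529$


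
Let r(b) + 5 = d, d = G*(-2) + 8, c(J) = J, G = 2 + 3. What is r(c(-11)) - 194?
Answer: -201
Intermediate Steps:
G = 5
d = -2 (d = 5*(-2) + 8 = -10 + 8 = -2)
r(b) = -7 (r(b) = -5 - 2 = -7)
r(c(-11)) - 194 = -7 - 194 = -201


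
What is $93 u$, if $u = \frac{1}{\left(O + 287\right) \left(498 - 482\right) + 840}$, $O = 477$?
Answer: $\frac{93}{13064} \approx 0.0071188$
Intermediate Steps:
$u = \frac{1}{13064}$ ($u = \frac{1}{\left(477 + 287\right) \left(498 - 482\right) + 840} = \frac{1}{764 \cdot 16 + 840} = \frac{1}{12224 + 840} = \frac{1}{13064} \approx 7.6546 \cdot 10^{-5}$)
$93 u = 93 \cdot \frac{1}{13064} = \frac{93}{13064}$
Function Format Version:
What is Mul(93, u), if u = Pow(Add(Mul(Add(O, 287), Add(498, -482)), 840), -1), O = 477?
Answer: Rational(93, 13064) ≈ 0.0071188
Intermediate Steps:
u = Rational(1, 13064) (u = Pow(Add(Mul(Add(477, 287), Add(498, -482)), 840), -1) = Pow(Add(Mul(764, 16), 840), -1) = Pow(Add(12224, 840), -1) = Pow(13064, -1) = Rational(1, 13064) ≈ 7.6546e-5)
Mul(93, u) = Mul(93, Rational(1, 13064)) = Rational(93, 13064)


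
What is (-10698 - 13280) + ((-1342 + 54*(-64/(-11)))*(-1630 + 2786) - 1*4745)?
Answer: -13385689/11 ≈ -1.2169e+6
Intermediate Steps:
(-10698 - 13280) + ((-1342 + 54*(-64/(-11)))*(-1630 + 2786) - 1*4745) = -23978 + ((-1342 + 54*(-64*(-1/11)))*1156 - 4745) = -23978 + ((-1342 + 54*(64/11))*1156 - 4745) = -23978 + ((-1342 + 3456/11)*1156 - 4745) = -23978 + (-11306/11*1156 - 4745) = -23978 + (-13069736/11 - 4745) = -23978 - 13121931/11 = -13385689/11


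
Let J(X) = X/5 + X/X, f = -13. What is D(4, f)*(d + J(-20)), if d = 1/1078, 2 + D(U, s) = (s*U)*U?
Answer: 48495/77 ≈ 629.80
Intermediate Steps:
D(U, s) = -2 + s*U² (D(U, s) = -2 + (s*U)*U = -2 + (U*s)*U = -2 + s*U²)
d = 1/1078 ≈ 0.00092764
J(X) = 1 + X/5 (J(X) = X*(⅕) + 1 = X/5 + 1 = 1 + X/5)
D(4, f)*(d + J(-20)) = (-2 - 13*4²)*(1/1078 + (1 + (⅕)*(-20))) = (-2 - 13*16)*(1/1078 + (1 - 4)) = (-2 - 208)*(1/1078 - 3) = -210*(-3233/1078) = 48495/77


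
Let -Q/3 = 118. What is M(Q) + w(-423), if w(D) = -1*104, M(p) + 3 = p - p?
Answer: -107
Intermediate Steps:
Q = -354 (Q = -3*118 = -354)
M(p) = -3 (M(p) = -3 + (p - p) = -3 + 0 = -3)
w(D) = -104
M(Q) + w(-423) = -3 - 104 = -107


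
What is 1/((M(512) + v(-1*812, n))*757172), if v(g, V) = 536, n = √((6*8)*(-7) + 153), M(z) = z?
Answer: 1/793516256 ≈ 1.2602e-9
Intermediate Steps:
n = I*√183 (n = √(48*(-7) + 153) = √(-336 + 153) = √(-183) = I*√183 ≈ 13.528*I)
1/((M(512) + v(-1*812, n))*757172) = 1/((512 + 536)*757172) = (1/757172)/1048 = (1/1048)*(1/757172) = 1/793516256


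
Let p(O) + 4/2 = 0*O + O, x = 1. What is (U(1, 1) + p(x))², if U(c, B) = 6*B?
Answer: 25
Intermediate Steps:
p(O) = -2 + O (p(O) = -2 + (0*O + O) = -2 + (0 + O) = -2 + O)
(U(1, 1) + p(x))² = (6*1 + (-2 + 1))² = (6 - 1)² = 5² = 25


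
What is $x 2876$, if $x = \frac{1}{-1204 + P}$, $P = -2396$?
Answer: $- \frac{719}{900} \approx -0.79889$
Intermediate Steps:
$x = - \frac{1}{3600}$ ($x = \frac{1}{-1204 - 2396} = \frac{1}{-3600} = - \frac{1}{3600} \approx -0.00027778$)
$x 2876 = \left(- \frac{1}{3600}\right) 2876 = - \frac{719}{900}$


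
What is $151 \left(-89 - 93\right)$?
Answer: $-27482$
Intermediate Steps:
$151 \left(-89 - 93\right) = 151 \left(-182\right) = -27482$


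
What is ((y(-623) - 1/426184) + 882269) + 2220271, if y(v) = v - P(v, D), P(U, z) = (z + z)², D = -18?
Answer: 1321435060263/426184 ≈ 3.1006e+6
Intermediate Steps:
P(U, z) = 4*z² (P(U, z) = (2*z)² = 4*z²)
y(v) = -1296 + v (y(v) = v - 4*(-18)² = v - 4*324 = v - 1*1296 = v - 1296 = -1296 + v)
((y(-623) - 1/426184) + 882269) + 2220271 = (((-1296 - 623) - 1/426184) + 882269) + 2220271 = ((-1919 - 1*1/426184) + 882269) + 2220271 = ((-1919 - 1/426184) + 882269) + 2220271 = (-817847097/426184 + 882269) + 2220271 = 375191084399/426184 + 2220271 = 1321435060263/426184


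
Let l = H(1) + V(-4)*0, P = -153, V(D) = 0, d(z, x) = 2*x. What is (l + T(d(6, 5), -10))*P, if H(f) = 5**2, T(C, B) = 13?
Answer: -5814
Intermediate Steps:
H(f) = 25
l = 25 (l = 25 + 0*0 = 25 + 0 = 25)
(l + T(d(6, 5), -10))*P = (25 + 13)*(-153) = 38*(-153) = -5814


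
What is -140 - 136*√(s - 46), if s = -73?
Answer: -140 - 136*I*√119 ≈ -140.0 - 1483.6*I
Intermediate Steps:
-140 - 136*√(s - 46) = -140 - 136*√(-73 - 46) = -140 - 136*I*√119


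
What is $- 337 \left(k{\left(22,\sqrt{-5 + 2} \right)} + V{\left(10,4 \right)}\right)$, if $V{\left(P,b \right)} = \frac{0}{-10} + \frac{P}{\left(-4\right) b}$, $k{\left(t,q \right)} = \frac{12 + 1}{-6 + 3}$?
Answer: $\frac{40103}{24} \approx 1671.0$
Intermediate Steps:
$k{\left(t,q \right)} = - \frac{13}{3}$ ($k{\left(t,q \right)} = \frac{13}{-3} = 13 \left(- \frac{1}{3}\right) = - \frac{13}{3}$)
$V{\left(P,b \right)} = - \frac{P}{4 b}$ ($V{\left(P,b \right)} = 0 \left(- \frac{1}{10}\right) + P \left(- \frac{1}{4 b}\right) = 0 - \frac{P}{4 b} = - \frac{P}{4 b}$)
$- 337 \left(k{\left(22,\sqrt{-5 + 2} \right)} + V{\left(10,4 \right)}\right) = - 337 \left(- \frac{13}{3} - \frac{5}{2 \cdot 4}\right) = - 337 \left(- \frac{13}{3} - \frac{5}{2} \cdot \frac{1}{4}\right) = - 337 \left(- \frac{13}{3} - \frac{5}{8}\right) = \left(-337\right) \left(- \frac{119}{24}\right) = \frac{40103}{24}$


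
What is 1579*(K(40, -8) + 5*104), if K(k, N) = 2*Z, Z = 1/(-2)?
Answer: 819501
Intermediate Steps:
Z = -½ ≈ -0.50000
K(k, N) = -1 (K(k, N) = 2*(-½) = -1)
1579*(K(40, -8) + 5*104) = 1579*(-1 + 5*104) = 1579*(-1 + 520) = 1579*519 = 819501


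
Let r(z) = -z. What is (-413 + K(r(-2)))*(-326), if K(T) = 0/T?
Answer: 134638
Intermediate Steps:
K(T) = 0
(-413 + K(r(-2)))*(-326) = (-413 + 0)*(-326) = -413*(-326) = 134638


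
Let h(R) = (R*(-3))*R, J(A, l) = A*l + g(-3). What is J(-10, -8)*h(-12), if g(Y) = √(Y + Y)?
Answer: -34560 - 432*I*√6 ≈ -34560.0 - 1058.2*I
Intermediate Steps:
g(Y) = √2*√Y (g(Y) = √(2*Y) = √2*√Y)
J(A, l) = I*√6 + A*l (J(A, l) = A*l + √2*√(-3) = A*l + √2*(I*√3) = A*l + I*√6 = I*√6 + A*l)
h(R) = -3*R² (h(R) = (-3*R)*R = -3*R²)
J(-10, -8)*h(-12) = (I*√6 - 10*(-8))*(-3*(-12)²) = (I*√6 + 80)*(-3*144) = (80 + I*√6)*(-432) = -34560 - 432*I*√6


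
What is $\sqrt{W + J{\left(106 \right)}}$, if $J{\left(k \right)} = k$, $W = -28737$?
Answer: $i \sqrt{28631} \approx 169.21 i$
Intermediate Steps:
$\sqrt{W + J{\left(106 \right)}} = \sqrt{-28737 + 106} = \sqrt{-28631} = i \sqrt{28631}$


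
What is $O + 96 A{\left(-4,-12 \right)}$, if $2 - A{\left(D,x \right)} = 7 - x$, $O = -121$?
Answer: $-1753$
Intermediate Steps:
$A{\left(D,x \right)} = -5 + x$ ($A{\left(D,x \right)} = 2 - \left(7 - x\right) = 2 + \left(-7 + x\right) = -5 + x$)
$O + 96 A{\left(-4,-12 \right)} = -121 + 96 \left(-5 - 12\right) = -121 + 96 \left(-17\right) = -121 - 1632 = -1753$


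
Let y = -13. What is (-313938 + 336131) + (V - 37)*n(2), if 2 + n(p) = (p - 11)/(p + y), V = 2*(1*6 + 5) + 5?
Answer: 244253/11 ≈ 22205.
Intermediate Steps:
V = 27 (V = 2*(6 + 5) + 5 = 2*11 + 5 = 22 + 5 = 27)
n(p) = -2 + (-11 + p)/(-13 + p) (n(p) = -2 + (p - 11)/(p - 13) = -2 + (-11 + p)/(-13 + p))
(-313938 + 336131) + (V - 37)*n(2) = (-313938 + 336131) + (27 - 37)*((15 - 1*2)/(-13 + 2)) = 22193 - 10*(15 - 2)/(-11) = 22193 - (-10)*13/11 = 22193 - 10*(-13/11) = 22193 + 130/11 = 244253/11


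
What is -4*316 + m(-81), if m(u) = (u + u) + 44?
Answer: -1382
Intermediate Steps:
m(u) = 44 + 2*u (m(u) = 2*u + 44 = 44 + 2*u)
-4*316 + m(-81) = -4*316 + (44 + 2*(-81)) = -1264 + (44 - 162) = -1264 - 118 = -1382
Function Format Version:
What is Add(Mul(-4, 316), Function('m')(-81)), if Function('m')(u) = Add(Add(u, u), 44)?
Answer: -1382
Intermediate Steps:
Function('m')(u) = Add(44, Mul(2, u)) (Function('m')(u) = Add(Mul(2, u), 44) = Add(44, Mul(2, u)))
Add(Mul(-4, 316), Function('m')(-81)) = Add(Mul(-4, 316), Add(44, Mul(2, -81))) = Add(-1264, Add(44, -162)) = Add(-1264, -118) = -1382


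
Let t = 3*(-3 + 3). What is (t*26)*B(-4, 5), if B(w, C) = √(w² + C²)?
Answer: 0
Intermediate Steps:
t = 0 (t = 3*0 = 0)
B(w, C) = √(C² + w²)
(t*26)*B(-4, 5) = (0*26)*√(5² + (-4)²) = 0*√(25 + 16) = 0*√41 = 0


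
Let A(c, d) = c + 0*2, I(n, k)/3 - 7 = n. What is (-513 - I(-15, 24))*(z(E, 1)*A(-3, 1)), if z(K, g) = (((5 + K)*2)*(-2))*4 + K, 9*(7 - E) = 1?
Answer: -268950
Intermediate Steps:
I(n, k) = 21 + 3*n
E = 62/9 (E = 7 - 1/9*1 = 7 - 1/9 = 62/9 ≈ 6.8889)
A(c, d) = c (A(c, d) = c + 0 = c)
z(K, g) = -80 - 15*K (z(K, g) = ((10 + 2*K)*(-2))*4 + K = (-20 - 4*K)*4 + K = (-80 - 16*K) + K = -80 - 15*K)
(-513 - I(-15, 24))*(z(E, 1)*A(-3, 1)) = (-513 - (21 + 3*(-15)))*((-80 - 15*62/9)*(-3)) = (-513 - (21 - 45))*((-80 - 310/3)*(-3)) = (-513 - 1*(-24))*(-550/3*(-3)) = (-513 + 24)*550 = -489*550 = -268950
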